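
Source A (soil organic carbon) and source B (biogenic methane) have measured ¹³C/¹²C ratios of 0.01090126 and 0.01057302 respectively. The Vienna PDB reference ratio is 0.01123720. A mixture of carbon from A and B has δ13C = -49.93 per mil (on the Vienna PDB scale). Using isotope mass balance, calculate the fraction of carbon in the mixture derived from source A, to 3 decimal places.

0.314

δ_A = (0.01090126/0.01123720 − 1)×1000 = (0.970105 − 1)×1000 = -29.895 per mil
δ_B = (0.01057302/0.01123720 − 1)×1000 = (0.940895 − 1)×1000 = -59.105 per mil
f_A = (δ_mix − δ_B)/(δ_A − δ_B) = (-49.93 − (-59.105))/(-29.895 − (-59.105))
f_A = 9.175 / 29.210 = 0.3141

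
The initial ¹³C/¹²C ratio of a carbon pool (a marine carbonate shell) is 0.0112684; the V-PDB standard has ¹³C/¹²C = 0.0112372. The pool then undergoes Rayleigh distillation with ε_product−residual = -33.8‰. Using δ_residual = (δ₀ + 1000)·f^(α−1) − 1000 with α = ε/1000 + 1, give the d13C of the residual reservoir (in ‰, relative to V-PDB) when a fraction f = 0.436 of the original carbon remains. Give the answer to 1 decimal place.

31.3‰

δ₀ = (0.0112684/0.0112372 − 1)×1000 = (1.002776 − 1)×1000 = 2.776‰
α − 1 = ε/1000 = -0.0338
f^(α−1) = 0.436^(-0.0338) = 1.028455
δ_res = (2.776 + 1000) × 1.028455 − 1000 = 1031.311 − 1000 = 31.31‰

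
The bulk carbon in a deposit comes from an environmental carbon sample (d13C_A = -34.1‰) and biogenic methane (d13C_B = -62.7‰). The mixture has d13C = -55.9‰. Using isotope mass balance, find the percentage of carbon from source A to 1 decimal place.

23.8%

δ_mix = f_A·δ_A + (1 − f_A)·δ_B  ⇒  f_A = (δ_mix − δ_B)/(δ_A − δ_B)
f_A = (-55.9 − (-62.7)) / (-34.1 − (-62.7))
f_A = 6.8 / 28.6 = 0.2378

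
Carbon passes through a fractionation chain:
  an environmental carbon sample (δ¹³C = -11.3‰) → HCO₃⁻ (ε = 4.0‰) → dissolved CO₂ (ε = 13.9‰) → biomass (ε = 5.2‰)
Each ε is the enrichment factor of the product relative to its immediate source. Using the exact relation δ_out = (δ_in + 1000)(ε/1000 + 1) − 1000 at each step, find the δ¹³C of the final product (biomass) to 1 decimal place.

step 1: δ = (-11.30 + 1000)·(4.0/1000 + 1) − 1000 = -7.35‰
step 2: δ = (-7.35 + 1000)·(13.9/1000 + 1) − 1000 = 6.45‰
step 3: δ = (6.45 + 1000)·(5.2/1000 + 1) − 1000 = 11.69‰

11.7‰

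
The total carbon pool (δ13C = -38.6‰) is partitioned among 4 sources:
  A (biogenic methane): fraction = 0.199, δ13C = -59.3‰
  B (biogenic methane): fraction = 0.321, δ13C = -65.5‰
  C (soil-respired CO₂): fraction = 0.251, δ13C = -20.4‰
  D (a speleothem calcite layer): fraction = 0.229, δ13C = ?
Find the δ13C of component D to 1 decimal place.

-2.9‰

Isotope mass balance: δ_bulk = Σ fᵢ·δᵢ.
-38.6 = 0.199×(-59.3) + 0.321×(-65.5) + 0.251×(-20.4) + 0.229×δ_D
0.229·δ_D = -38.6 − (-37.947) = -0.653
δ_D = -0.653 / 0.229 = -2.85‰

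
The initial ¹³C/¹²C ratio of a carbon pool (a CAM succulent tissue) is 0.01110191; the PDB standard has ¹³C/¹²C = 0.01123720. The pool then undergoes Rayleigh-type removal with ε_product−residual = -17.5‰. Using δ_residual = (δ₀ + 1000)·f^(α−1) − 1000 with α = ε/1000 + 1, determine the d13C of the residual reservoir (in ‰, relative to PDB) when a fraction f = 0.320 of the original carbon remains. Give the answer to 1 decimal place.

7.9‰

δ₀ = (0.01110191/0.01123720 − 1)×1000 = (0.987961 − 1)×1000 = -12.039‰
α − 1 = ε/1000 = -0.0175
f^(α−1) = 0.320^(-0.0175) = 1.020140
δ_res = (-12.039 + 1000) × 1.020140 − 1000 = 1007.858 − 1000 = 7.86‰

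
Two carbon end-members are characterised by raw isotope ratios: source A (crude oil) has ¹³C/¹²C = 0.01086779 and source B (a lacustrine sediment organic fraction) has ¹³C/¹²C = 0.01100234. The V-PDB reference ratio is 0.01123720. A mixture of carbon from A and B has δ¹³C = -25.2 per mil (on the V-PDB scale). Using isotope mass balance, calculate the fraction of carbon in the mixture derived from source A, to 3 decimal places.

0.359

δ_A = (0.01086779/0.01123720 − 1)×1000 = (0.967126 − 1)×1000 = -32.874 per mil
δ_B = (0.01100234/0.01123720 − 1)×1000 = (0.979100 − 1)×1000 = -20.900 per mil
f_A = (δ_mix − δ_B)/(δ_A − δ_B) = (-25.2 − (-20.900))/(-32.874 − (-20.900))
f_A = -4.300 / -11.974 = 0.3591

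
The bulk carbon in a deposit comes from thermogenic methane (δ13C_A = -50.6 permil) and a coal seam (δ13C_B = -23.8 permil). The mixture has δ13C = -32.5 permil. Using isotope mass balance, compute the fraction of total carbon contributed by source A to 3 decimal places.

0.325

δ_mix = f_A·δ_A + (1 − f_A)·δ_B  ⇒  f_A = (δ_mix − δ_B)/(δ_A − δ_B)
f_A = (-32.5 − (-23.8)) / (-50.6 − (-23.8))
f_A = -8.7 / -26.8 = 0.3246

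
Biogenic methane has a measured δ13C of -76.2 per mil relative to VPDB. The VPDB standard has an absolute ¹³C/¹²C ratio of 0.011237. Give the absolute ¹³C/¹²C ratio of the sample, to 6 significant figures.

0.0103807

R_sample = R_standard × (δ13C/1000 + 1)
R_sample = 0.011237 × (-76.2/1000 + 1) = 0.011237 × 0.923800
R_sample = 0.0103807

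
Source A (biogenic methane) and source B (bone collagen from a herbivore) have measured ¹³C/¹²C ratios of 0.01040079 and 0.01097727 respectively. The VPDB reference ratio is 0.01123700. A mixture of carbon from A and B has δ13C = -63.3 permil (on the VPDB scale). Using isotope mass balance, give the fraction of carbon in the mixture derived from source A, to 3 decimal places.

0.783

δ_A = (0.01040079/0.01123700 − 1)×1000 = (0.925584 − 1)×1000 = -74.416 permil
δ_B = (0.01097727/0.01123700 − 1)×1000 = (0.976886 − 1)×1000 = -23.114 permil
f_A = (δ_mix − δ_B)/(δ_A − δ_B) = (-63.3 − (-23.114))/(-74.416 − (-23.114))
f_A = -40.186 / -51.302 = 0.7833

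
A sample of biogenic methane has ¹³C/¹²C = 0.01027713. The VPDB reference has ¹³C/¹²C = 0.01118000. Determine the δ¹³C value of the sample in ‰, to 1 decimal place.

-80.8‰

δ¹³C = (R_sample / R_standard − 1) × 1000
R_sample / R_standard = 0.01027713 / 0.01118000 = 0.919242
δ¹³C = (0.919242 − 1) × 1000 = -80.76‰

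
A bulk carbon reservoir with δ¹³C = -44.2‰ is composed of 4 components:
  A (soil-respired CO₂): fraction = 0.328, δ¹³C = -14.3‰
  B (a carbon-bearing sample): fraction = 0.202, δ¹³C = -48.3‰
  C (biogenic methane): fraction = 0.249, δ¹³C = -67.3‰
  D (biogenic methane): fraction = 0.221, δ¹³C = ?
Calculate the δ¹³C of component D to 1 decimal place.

-58.8‰

Isotope mass balance: δ_bulk = Σ fᵢ·δᵢ.
-44.2 = 0.328×(-14.3) + 0.202×(-48.3) + 0.249×(-67.3) + 0.221×δ_D
0.221·δ_D = -44.2 − (-31.205) = -12.995
δ_D = -12.995 / 0.221 = -58.80‰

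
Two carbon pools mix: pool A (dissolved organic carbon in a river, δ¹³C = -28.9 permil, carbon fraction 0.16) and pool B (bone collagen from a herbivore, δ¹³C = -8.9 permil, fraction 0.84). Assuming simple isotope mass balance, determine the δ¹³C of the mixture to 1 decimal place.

-12.1 permil

δ_mix = f_A·δ_A + f_B·δ_B
δ_mix = 0.16 × (-28.9) + 0.84 × (-8.9)
δ_mix = -4.62 + -7.48 = -12.10 permil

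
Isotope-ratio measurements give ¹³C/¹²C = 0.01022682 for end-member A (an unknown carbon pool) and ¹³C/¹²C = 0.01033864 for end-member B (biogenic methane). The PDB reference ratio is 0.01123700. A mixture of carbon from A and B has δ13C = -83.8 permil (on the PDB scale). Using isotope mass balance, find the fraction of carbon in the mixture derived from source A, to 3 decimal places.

δ_A = (0.01022682/0.01123700 − 1)×1000 = (0.910102 − 1)×1000 = -89.898 permil
δ_B = (0.01033864/0.01123700 − 1)×1000 = (0.920053 − 1)×1000 = -79.947 permil
f_A = (δ_mix − δ_B)/(δ_A − δ_B) = (-83.8 − (-79.947))/(-89.898 − (-79.947))
f_A = -3.853 / -9.951 = 0.3872

0.387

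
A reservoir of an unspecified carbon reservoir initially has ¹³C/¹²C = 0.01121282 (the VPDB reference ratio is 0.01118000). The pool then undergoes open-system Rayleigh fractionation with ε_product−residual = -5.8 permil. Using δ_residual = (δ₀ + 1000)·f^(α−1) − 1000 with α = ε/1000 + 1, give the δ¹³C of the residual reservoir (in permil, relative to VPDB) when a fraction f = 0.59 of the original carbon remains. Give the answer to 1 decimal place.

6.0 permil

δ₀ = (0.01121282/0.01118000 − 1)×1000 = (1.002936 − 1)×1000 = 2.936 permil
α − 1 = ε/1000 = -0.0058
f^(α−1) = 0.59^(-0.0058) = 1.003065
δ_res = (2.936 + 1000) × 1.003065 − 1000 = 1006.010 − 1000 = 6.01 permil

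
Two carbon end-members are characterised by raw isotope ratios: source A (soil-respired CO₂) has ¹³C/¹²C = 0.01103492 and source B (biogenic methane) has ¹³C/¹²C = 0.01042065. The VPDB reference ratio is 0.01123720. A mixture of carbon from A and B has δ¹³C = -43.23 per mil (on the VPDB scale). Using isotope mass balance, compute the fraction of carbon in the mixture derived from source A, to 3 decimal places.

δ_A = (0.01103492/0.01123720 − 1)×1000 = (0.981999 − 1)×1000 = -18.001 per mil
δ_B = (0.01042065/0.01123720 − 1)×1000 = (0.927335 − 1)×1000 = -72.665 per mil
f_A = (δ_mix − δ_B)/(δ_A − δ_B) = (-43.23 − (-72.665))/(-18.001 − (-72.665))
f_A = 29.435 / 54.664 = 0.5385

0.538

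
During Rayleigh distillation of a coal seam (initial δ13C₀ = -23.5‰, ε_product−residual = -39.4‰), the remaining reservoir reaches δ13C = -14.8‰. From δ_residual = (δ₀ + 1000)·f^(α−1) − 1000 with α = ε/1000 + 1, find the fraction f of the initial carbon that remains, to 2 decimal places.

0.80

α − 1 = ε/1000 = -0.0394
(δ_res + 1000)/(δ₀ + 1000) = (-14.8 + 1000)/(-23.5 + 1000) = 985.2/976.5 = 1.008909
f = 1.008909^(1/-0.0394) = exp(ln(1.008909)/-0.0394) = exp(0.00887/-0.0394)
f = exp(-0.2251) = 0.7984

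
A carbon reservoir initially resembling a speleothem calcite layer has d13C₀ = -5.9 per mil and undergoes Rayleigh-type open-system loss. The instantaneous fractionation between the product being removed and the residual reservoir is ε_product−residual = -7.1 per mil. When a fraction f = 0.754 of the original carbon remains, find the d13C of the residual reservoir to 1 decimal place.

Rayleigh residual: δ_res = (δ₀ + 1000)·f^(α−1) − 1000
α = ε/1000 + 1 = 0.99290, so α − 1 = -0.00710
f^(α−1) = 0.754^(-0.00710) = 1.002007
δ_res = (-5.9 + 1000) × 1.002007 − 1000 = 996.095 − 1000 = -3.91 per mil

-3.9 per mil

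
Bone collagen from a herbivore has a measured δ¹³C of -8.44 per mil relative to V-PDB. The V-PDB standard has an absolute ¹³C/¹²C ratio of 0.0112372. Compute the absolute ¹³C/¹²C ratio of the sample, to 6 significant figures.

0.0111424

R_sample = R_standard × (δ¹³C/1000 + 1)
R_sample = 0.0112372 × (-8.44/1000 + 1) = 0.0112372 × 0.991560
R_sample = 0.0111424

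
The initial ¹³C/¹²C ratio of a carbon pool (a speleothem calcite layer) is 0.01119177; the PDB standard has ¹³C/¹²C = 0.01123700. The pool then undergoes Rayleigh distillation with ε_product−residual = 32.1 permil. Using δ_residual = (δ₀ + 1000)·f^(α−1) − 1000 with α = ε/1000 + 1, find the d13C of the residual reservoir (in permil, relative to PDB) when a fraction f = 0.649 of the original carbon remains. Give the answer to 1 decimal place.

-17.8 permil

δ₀ = (0.01119177/0.01123700 − 1)×1000 = (0.995975 − 1)×1000 = -4.025 permil
α − 1 = ε/1000 = 0.0321
f^(α−1) = 0.649^(0.0321) = 0.986218
δ_res = (-4.025 + 1000) × 0.986218 − 1000 = 982.249 − 1000 = -17.75 permil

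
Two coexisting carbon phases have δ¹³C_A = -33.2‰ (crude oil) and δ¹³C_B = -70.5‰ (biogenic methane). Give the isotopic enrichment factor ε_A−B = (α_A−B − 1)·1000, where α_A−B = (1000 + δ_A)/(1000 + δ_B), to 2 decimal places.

α_A−B = (1000 + -33.2) / (1000 + -70.5) = 966.8 / 929.5 = 1.040129
ε_A−B = (1.040129 − 1) × 1000 = 40.129‰
(The approximation ε ≈ δ_A − δ_B would give 37.3‰.)

40.13‰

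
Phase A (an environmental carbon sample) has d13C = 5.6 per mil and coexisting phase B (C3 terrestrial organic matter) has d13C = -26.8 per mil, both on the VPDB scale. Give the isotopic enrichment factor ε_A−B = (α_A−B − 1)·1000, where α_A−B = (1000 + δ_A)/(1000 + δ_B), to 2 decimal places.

33.29 per mil

α_A−B = (1000 + 5.6) / (1000 + -26.8) = 1005.6 / 973.2 = 1.033292
ε_A−B = (1.033292 − 1) × 1000 = 33.292 per mil
(The approximation ε ≈ δ_A − δ_B would give 32.4 per mil.)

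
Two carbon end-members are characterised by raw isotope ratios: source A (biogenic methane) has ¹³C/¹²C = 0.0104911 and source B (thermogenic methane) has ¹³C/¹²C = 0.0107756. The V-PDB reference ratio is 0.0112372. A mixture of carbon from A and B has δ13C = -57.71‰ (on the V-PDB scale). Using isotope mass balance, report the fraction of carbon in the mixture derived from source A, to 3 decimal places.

0.657

δ_A = (0.0104911/0.0112372 − 1)×1000 = (0.933604 − 1)×1000 = -66.396‰
δ_B = (0.0107756/0.0112372 − 1)×1000 = (0.958922 − 1)×1000 = -41.078‰
f_A = (δ_mix − δ_B)/(δ_A − δ_B) = (-57.71 − (-41.078))/(-66.396 − (-41.078))
f_A = -16.632 / -25.318 = 0.6569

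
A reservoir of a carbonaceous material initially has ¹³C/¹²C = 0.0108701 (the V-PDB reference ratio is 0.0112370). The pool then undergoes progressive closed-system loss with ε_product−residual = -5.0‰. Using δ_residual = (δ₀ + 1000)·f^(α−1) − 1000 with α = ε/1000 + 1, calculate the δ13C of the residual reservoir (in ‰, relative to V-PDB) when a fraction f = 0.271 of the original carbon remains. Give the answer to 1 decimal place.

δ₀ = (0.0108701/0.0112370 − 1)×1000 = (0.967349 − 1)×1000 = -32.651‰
α − 1 = ε/1000 = -0.0050
f^(α−1) = 0.271^(-0.0050) = 1.006550
δ_res = (-32.651 + 1000) × 1.006550 − 1000 = 973.685 − 1000 = -26.32‰

-26.3‰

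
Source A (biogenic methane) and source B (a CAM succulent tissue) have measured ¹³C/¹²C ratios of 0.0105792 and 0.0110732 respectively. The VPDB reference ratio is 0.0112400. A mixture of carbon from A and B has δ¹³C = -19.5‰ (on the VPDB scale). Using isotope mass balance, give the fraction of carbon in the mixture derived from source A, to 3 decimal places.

0.106

δ_A = (0.0105792/0.0112400 − 1)×1000 = (0.941210 − 1)×1000 = -58.790‰
δ_B = (0.0110732/0.0112400 − 1)×1000 = (0.985160 − 1)×1000 = -14.840‰
f_A = (δ_mix − δ_B)/(δ_A − δ_B) = (-19.5 − (-14.840))/(-58.790 − (-14.840))
f_A = -4.660 / -43.950 = 0.1060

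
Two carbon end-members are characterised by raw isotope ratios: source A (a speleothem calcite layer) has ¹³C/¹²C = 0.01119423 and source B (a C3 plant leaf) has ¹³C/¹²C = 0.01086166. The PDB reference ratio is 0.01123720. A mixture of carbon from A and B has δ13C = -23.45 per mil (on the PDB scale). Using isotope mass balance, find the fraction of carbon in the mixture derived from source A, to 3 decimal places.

δ_A = (0.01119423/0.01123720 − 1)×1000 = (0.996176 − 1)×1000 = -3.824 per mil
δ_B = (0.01086166/0.01123720 − 1)×1000 = (0.966581 − 1)×1000 = -33.419 per mil
f_A = (δ_mix − δ_B)/(δ_A − δ_B) = (-23.45 − (-33.419))/(-3.824 − (-33.419))
f_A = 9.969 / 29.595 = 0.3369

0.337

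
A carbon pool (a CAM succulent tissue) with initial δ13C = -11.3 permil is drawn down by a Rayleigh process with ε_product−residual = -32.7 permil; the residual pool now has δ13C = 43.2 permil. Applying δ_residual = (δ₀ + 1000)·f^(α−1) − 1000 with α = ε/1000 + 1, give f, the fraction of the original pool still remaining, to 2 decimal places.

α − 1 = ε/1000 = -0.0327
(δ_res + 1000)/(δ₀ + 1000) = (43.2 + 1000)/(-11.3 + 1000) = 1043.2/988.7 = 1.055123
f = 1.055123^(1/-0.0327) = exp(ln(1.055123)/-0.0327) = exp(0.05366/-0.0327)
f = exp(-1.6409) = 0.1938

0.19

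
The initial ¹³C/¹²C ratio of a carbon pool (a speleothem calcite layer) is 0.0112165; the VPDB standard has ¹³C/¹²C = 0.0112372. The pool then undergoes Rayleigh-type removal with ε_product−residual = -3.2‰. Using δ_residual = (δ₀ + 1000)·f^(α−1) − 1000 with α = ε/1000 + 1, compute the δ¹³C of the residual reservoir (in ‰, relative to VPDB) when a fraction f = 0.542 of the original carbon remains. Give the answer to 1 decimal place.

δ₀ = (0.0112165/0.0112372 − 1)×1000 = (0.998158 − 1)×1000 = -1.842‰
α − 1 = ε/1000 = -0.0032
f^(α−1) = 0.542^(-0.0032) = 1.001962
δ_res = (-1.842 + 1000) × 1.001962 − 1000 = 1000.116 − 1000 = 0.12‰

0.1‰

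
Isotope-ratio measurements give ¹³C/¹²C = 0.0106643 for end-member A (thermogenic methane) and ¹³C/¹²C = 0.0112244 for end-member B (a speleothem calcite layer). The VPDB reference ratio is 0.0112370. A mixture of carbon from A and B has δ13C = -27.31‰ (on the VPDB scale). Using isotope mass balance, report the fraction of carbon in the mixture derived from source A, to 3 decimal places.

δ_A = (0.0106643/0.0112370 − 1)×1000 = (0.949034 − 1)×1000 = -50.966‰
δ_B = (0.0112244/0.0112370 − 1)×1000 = (0.998879 − 1)×1000 = -1.121‰
f_A = (δ_mix − δ_B)/(δ_A − δ_B) = (-27.31 − (-1.121))/(-50.966 − (-1.121))
f_A = -26.189 / -49.844 = 0.5254

0.525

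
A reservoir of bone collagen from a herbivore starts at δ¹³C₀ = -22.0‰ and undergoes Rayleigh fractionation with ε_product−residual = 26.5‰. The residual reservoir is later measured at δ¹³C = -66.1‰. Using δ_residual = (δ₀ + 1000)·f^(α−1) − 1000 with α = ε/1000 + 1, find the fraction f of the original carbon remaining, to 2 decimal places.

α − 1 = ε/1000 = 0.0265
(δ_res + 1000)/(δ₀ + 1000) = (-66.1 + 1000)/(-22.0 + 1000) = 933.9/978.0 = 0.954908
f = 0.954908^(1/0.0265) = exp(ln(0.954908)/0.0265) = exp(-0.04614/0.0265)
f = exp(-1.7411) = 0.1753

0.18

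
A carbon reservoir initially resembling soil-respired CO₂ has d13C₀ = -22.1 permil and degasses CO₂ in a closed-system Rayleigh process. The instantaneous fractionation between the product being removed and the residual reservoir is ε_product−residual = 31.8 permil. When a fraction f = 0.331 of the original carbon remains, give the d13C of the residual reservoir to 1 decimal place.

-55.9 permil

Rayleigh residual: δ_res = (δ₀ + 1000)·f^(α−1) − 1000
α = ε/1000 + 1 = 1.03180, so α − 1 = 0.03180
f^(α−1) = 0.331^(0.03180) = 0.965452
δ_res = (-22.1 + 1000) × 0.965452 − 1000 = 944.115 − 1000 = -55.88 permil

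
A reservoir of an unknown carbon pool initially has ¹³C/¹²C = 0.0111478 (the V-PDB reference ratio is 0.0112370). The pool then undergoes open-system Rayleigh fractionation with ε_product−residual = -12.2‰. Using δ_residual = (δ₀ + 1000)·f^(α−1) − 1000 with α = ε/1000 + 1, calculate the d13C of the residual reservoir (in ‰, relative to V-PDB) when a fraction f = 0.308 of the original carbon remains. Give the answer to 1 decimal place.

6.4‰

δ₀ = (0.0111478/0.0112370 − 1)×1000 = (0.992062 − 1)×1000 = -7.938‰
α − 1 = ε/1000 = -0.0122
f^(α−1) = 0.308^(-0.0122) = 1.014471
δ_res = (-7.938 + 1000) × 1.014471 − 1000 = 1006.418 − 1000 = 6.42‰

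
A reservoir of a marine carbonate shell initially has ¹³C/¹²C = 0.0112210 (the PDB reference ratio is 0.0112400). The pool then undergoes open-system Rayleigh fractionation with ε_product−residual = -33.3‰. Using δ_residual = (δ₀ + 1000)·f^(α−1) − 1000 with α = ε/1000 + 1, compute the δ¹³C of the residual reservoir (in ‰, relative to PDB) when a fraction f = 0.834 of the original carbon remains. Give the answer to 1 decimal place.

δ₀ = (0.0112210/0.0112400 − 1)×1000 = (0.998310 − 1)×1000 = -1.690‰
α − 1 = ε/1000 = -0.0333
f^(α−1) = 0.834^(-0.0333) = 1.006063
δ_res = (-1.690 + 1000) × 1.006063 − 1000 = 1004.362 − 1000 = 4.36‰

4.4‰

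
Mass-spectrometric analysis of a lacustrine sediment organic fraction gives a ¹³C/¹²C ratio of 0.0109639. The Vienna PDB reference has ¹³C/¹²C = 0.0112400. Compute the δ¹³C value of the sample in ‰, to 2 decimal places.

δ¹³C = (R_sample / R_standard − 1) × 1000
R_sample / R_standard = 0.0109639 / 0.0112400 = 0.975436
δ¹³C = (0.975436 − 1) × 1000 = -24.564‰

-24.56‰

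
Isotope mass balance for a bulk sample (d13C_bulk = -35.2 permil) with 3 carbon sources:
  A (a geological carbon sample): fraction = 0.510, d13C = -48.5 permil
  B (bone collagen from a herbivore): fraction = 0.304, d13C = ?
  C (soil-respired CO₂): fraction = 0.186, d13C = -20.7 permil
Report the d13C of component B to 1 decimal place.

Isotope mass balance: δ_bulk = Σ fᵢ·δᵢ.
-35.2 = 0.510×(-48.5) + 0.304×δ_B + 0.186×(-20.7)
0.304·δ_B = -35.2 − (-28.585) = -6.615
δ_B = -6.615 / 0.304 = -21.76 permil

-21.8 permil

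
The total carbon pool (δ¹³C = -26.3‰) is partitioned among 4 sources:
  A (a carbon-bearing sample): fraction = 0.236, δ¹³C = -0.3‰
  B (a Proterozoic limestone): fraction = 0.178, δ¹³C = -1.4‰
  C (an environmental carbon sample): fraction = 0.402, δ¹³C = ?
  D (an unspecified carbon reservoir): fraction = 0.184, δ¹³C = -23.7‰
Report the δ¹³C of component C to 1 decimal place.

Isotope mass balance: δ_bulk = Σ fᵢ·δᵢ.
-26.3 = 0.236×(-0.3) + 0.178×(-1.4) + 0.402×δ_C + 0.184×(-23.7)
0.402·δ_C = -26.3 − (-4.681) = -21.619
δ_C = -21.619 / 0.402 = -53.78‰

-53.8‰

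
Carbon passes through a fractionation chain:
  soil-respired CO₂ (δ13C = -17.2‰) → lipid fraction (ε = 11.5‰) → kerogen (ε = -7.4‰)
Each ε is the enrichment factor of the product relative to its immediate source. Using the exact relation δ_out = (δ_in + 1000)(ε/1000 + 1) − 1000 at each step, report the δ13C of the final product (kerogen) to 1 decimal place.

step 1: δ = (-17.20 + 1000)·(11.5/1000 + 1) − 1000 = -5.90‰
step 2: δ = (-5.90 + 1000)·(-7.4/1000 + 1) − 1000 = -13.25‰

-13.3‰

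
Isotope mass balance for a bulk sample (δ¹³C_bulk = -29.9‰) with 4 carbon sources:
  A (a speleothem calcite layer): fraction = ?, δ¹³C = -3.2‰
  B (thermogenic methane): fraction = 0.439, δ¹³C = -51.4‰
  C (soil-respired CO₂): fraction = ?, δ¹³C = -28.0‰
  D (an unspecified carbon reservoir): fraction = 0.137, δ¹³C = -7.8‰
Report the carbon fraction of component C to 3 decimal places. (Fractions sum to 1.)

0.198

Let f_C and f_A be the unknown fractions; fractions sum to 1 so f_C + f_A = 0.424.
Mass balance: Σ fᵢ·δᵢ = δ_bulk ⇒ f_C·(-28.0) + f_A·(-3.2) = -29.9 − (-23.633) = -6.267
Substitute f_A = 0.424 − f_C:
f_C·(-28.0 − -3.2) = -6.267 − 0.424×(-3.2) = -4.910
f_C = -4.910 / -24.8 = 0.1980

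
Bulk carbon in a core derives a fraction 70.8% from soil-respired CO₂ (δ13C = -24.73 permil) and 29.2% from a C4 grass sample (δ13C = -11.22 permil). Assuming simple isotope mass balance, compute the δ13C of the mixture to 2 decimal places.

δ_mix = f_A·δ_A + f_B·δ_B
δ_mix = 0.708 × (-24.73) + 0.292 × (-11.22)
δ_mix = -17.509 + -3.276 = -20.785 permil

-20.79 permil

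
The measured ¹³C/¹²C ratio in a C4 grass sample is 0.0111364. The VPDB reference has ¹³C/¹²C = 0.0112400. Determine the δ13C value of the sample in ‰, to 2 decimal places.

-9.22‰

δ13C = (R_sample / R_standard − 1) × 1000
R_sample / R_standard = 0.0111364 / 0.0112400 = 0.990783
δ13C = (0.990783 − 1) × 1000 = -9.217‰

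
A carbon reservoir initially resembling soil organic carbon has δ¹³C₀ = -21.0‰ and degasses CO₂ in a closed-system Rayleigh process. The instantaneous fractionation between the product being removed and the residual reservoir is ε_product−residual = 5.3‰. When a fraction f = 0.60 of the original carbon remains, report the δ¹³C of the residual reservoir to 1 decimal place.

-23.6‰

Rayleigh residual: δ_res = (δ₀ + 1000)·f^(α−1) − 1000
α = ε/1000 + 1 = 1.00530, so α − 1 = 0.00530
f^(α−1) = 0.60^(0.00530) = 0.997296
δ_res = (-21.0 + 1000) × 0.997296 − 1000 = 976.353 − 1000 = -23.65‰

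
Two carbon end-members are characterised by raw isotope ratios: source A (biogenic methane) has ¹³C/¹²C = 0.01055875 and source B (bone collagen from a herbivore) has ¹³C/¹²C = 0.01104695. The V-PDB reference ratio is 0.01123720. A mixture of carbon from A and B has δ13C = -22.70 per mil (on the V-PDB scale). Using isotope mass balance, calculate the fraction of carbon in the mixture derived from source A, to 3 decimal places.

0.133

δ_A = (0.01055875/0.01123720 − 1)×1000 = (0.939625 − 1)×1000 = -60.375 per mil
δ_B = (0.01104695/0.01123720 − 1)×1000 = (0.983070 − 1)×1000 = -16.930 per mil
f_A = (δ_mix − δ_B)/(δ_A − δ_B) = (-22.70 − (-16.930))/(-60.375 − (-16.930))
f_A = -5.770 / -43.445 = 0.1328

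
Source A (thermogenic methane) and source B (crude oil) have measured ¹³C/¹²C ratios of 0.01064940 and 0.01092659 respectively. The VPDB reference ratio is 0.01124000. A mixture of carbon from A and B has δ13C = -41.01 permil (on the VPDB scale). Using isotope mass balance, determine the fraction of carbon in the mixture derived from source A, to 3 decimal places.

0.532

δ_A = (0.01064940/0.01124000 − 1)×1000 = (0.947456 − 1)×1000 = -52.544 permil
δ_B = (0.01092659/0.01124000 − 1)×1000 = (0.972117 − 1)×1000 = -27.883 permil
f_A = (δ_mix − δ_B)/(δ_A − δ_B) = (-41.01 − (-27.883))/(-52.544 − (-27.883))
f_A = -13.127 / -24.661 = 0.5323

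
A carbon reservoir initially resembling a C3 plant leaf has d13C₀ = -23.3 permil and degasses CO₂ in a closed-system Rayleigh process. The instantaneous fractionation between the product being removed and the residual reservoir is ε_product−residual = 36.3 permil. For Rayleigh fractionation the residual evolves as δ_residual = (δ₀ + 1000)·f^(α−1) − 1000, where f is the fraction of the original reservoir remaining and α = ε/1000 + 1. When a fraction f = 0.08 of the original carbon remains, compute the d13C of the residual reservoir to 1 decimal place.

Rayleigh residual: δ_res = (δ₀ + 1000)·f^(α−1) − 1000
α = ε/1000 + 1 = 1.03630, so α − 1 = 0.03630
f^(α−1) = 0.08^(0.03630) = 0.912393
δ_res = (-23.3 + 1000) × 0.912393 − 1000 = 891.135 − 1000 = -108.87 permil

-108.9 permil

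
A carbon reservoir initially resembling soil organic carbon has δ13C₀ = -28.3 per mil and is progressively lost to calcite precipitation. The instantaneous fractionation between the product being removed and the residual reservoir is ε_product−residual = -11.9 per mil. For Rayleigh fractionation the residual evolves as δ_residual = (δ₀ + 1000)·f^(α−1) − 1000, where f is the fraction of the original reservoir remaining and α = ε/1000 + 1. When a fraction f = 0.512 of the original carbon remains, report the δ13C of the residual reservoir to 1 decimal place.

Rayleigh residual: δ_res = (δ₀ + 1000)·f^(α−1) − 1000
α = ε/1000 + 1 = 0.98810, so α − 1 = -0.01190
f^(α−1) = 0.512^(-0.01190) = 1.007998
δ_res = (-28.3 + 1000) × 1.007998 − 1000 = 979.472 − 1000 = -20.53 per mil

-20.5 per mil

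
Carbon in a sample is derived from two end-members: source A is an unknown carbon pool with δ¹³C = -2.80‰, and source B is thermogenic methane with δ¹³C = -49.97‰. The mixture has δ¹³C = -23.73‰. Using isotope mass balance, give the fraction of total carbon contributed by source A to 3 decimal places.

δ_mix = f_A·δ_A + (1 − f_A)·δ_B  ⇒  f_A = (δ_mix − δ_B)/(δ_A − δ_B)
f_A = (-23.73 − (-49.97)) / (-2.80 − (-49.97))
f_A = 26.24 / 47.17 = 0.5563

0.556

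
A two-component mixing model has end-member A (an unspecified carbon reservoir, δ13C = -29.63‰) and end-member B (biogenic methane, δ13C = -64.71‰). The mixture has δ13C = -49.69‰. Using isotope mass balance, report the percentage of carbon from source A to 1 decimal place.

δ_mix = f_A·δ_A + (1 − f_A)·δ_B  ⇒  f_A = (δ_mix − δ_B)/(δ_A − δ_B)
f_A = (-49.69 − (-64.71)) / (-29.63 − (-64.71))
f_A = 15.02 / 35.08 = 0.4282

42.8%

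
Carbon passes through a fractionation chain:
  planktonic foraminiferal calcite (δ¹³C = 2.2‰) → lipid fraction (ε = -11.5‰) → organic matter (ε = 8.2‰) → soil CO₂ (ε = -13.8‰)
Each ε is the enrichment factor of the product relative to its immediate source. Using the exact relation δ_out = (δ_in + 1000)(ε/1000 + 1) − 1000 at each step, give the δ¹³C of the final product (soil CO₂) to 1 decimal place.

-15.0‰

step 1: δ = (2.20 + 1000)·(-11.5/1000 + 1) − 1000 = -9.33‰
step 2: δ = (-9.33 + 1000)·(8.2/1000 + 1) − 1000 = -1.20‰
step 3: δ = (-1.20 + 1000)·(-13.8/1000 + 1) − 1000 = -14.99‰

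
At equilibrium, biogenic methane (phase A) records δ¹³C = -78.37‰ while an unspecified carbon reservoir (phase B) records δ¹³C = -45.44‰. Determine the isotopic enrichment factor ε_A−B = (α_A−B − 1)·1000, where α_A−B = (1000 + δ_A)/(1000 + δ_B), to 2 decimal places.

α_A−B = (1000 + -78.37) / (1000 + -45.44) = 921.63 / 954.56 = 0.965502
ε_A−B = (0.965502 − 1) × 1000 = -34.498‰
(The approximation ε ≈ δ_A − δ_B would give -32.93‰.)

-34.50‰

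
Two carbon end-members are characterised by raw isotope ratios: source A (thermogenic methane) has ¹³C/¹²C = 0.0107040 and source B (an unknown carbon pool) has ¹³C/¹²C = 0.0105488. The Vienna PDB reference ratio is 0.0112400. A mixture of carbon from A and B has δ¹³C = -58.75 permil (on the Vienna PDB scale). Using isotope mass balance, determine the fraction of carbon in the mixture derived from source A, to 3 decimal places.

δ_A = (0.0107040/0.0112400 − 1)×1000 = (0.952313 − 1)×1000 = -47.687 permil
δ_B = (0.0105488/0.0112400 − 1)×1000 = (0.938505 − 1)×1000 = -61.495 permil
f_A = (δ_mix − δ_B)/(δ_A − δ_B) = (-58.75 − (-61.495))/(-47.687 − (-61.495))
f_A = 2.745 / 13.808 = 0.1988

0.199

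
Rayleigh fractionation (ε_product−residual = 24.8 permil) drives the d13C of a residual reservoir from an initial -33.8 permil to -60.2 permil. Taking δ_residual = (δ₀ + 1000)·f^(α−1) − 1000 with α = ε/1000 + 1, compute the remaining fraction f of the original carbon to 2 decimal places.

α − 1 = ε/1000 = 0.0248
(δ_res + 1000)/(δ₀ + 1000) = (-60.2 + 1000)/(-33.8 + 1000) = 939.8/966.2 = 0.972676
f = 0.972676^(1/0.0248) = exp(ln(0.972676)/0.0248) = exp(-0.02770/0.0248)
f = exp(-1.1171) = 0.3272

0.33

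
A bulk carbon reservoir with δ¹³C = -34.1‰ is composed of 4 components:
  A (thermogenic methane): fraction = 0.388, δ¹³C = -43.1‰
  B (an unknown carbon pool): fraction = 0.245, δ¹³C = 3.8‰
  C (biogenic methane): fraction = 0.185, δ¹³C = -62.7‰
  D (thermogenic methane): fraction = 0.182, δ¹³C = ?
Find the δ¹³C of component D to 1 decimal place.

Isotope mass balance: δ_bulk = Σ fᵢ·δᵢ.
-34.1 = 0.388×(-43.1) + 0.245×(3.8) + 0.185×(-62.7) + 0.182×δ_D
0.182·δ_D = -34.1 − (-27.391) = -6.709
δ_D = -6.709 / 0.182 = -36.86‰

-36.9‰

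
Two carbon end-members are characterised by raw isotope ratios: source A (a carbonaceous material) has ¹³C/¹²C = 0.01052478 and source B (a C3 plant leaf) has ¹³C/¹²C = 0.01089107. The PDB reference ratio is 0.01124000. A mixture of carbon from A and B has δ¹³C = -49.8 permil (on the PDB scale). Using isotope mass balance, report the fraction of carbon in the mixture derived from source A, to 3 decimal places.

δ_A = (0.01052478/0.01124000 − 1)×1000 = (0.936368 − 1)×1000 = -63.632 permil
δ_B = (0.01089107/0.01124000 − 1)×1000 = (0.968956 − 1)×1000 = -31.044 permil
f_A = (δ_mix − δ_B)/(δ_A − δ_B) = (-49.8 − (-31.044))/(-63.632 − (-31.044))
f_A = -18.756 / -32.588 = 0.5756

0.576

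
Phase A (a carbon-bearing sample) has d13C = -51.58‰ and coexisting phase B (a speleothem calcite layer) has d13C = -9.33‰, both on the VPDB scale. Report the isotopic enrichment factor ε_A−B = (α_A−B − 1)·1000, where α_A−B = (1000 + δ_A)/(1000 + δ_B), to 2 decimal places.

α_A−B = (1000 + -51.58) / (1000 + -9.33) = 948.42 / 990.67 = 0.957352
ε_A−B = (0.957352 − 1) × 1000 = -42.648‰
(The approximation ε ≈ δ_A − δ_B would give -42.25‰.)

-42.65‰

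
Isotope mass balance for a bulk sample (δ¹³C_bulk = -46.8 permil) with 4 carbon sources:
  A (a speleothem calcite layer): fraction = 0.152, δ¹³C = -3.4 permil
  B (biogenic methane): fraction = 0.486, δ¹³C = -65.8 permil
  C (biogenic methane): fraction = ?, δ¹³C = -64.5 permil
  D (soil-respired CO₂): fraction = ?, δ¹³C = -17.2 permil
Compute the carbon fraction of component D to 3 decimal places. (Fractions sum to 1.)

0.191

Let f_D and f_C be the unknown fractions; fractions sum to 1 so f_D + f_C = 0.362.
Mass balance: Σ fᵢ·δᵢ = δ_bulk ⇒ f_D·(-17.2) + f_C·(-64.5) = -46.8 − (-32.496) = -14.304
Substitute f_C = 0.362 − f_D:
f_D·(-17.2 − -64.5) = -14.304 − 0.362×(-64.5) = 9.045
f_D = 9.045 / 47.3 = 0.1912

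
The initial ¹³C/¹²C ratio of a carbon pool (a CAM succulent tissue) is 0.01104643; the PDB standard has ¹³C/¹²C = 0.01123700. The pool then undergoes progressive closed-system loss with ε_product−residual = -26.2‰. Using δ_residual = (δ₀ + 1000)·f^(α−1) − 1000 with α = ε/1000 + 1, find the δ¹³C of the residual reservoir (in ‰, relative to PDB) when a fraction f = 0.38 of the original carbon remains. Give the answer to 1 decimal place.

δ₀ = (0.01104643/0.01123700 − 1)×1000 = (0.983041 − 1)×1000 = -16.959‰
α − 1 = ε/1000 = -0.0262
f^(α−1) = 0.38^(-0.0262) = 1.025675
δ_res = (-16.959 + 1000) × 1.025675 − 1000 = 1008.280 − 1000 = 8.28‰

8.3‰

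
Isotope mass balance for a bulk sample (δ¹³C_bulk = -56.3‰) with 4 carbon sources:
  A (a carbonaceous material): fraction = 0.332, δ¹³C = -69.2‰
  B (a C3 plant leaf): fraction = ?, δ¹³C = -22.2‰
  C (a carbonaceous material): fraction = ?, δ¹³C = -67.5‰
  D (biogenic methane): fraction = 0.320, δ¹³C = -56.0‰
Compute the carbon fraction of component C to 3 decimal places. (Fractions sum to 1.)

0.170

Let f_C and f_B be the unknown fractions; fractions sum to 1 so f_C + f_B = 0.348.
Mass balance: Σ fᵢ·δᵢ = δ_bulk ⇒ f_C·(-67.5) + f_B·(-22.2) = -56.3 − (-40.894) = -15.406
Substitute f_B = 0.348 − f_C:
f_C·(-67.5 − -22.2) = -15.406 − 0.348×(-22.2) = -7.680
f_C = -7.680 / -45.3 = 0.1695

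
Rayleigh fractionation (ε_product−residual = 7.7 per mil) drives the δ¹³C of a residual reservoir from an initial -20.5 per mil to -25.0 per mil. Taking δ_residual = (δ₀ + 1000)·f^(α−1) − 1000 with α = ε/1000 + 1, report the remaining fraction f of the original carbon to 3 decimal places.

0.550

α − 1 = ε/1000 = 0.0077
(δ_res + 1000)/(δ₀ + 1000) = (-25.0 + 1000)/(-20.5 + 1000) = 975.0/979.5 = 0.995406
f = 0.995406^(1/0.0077) = exp(ln(0.995406)/0.0077) = exp(-0.00460/0.0077)
f = exp(-0.5980) = 0.5499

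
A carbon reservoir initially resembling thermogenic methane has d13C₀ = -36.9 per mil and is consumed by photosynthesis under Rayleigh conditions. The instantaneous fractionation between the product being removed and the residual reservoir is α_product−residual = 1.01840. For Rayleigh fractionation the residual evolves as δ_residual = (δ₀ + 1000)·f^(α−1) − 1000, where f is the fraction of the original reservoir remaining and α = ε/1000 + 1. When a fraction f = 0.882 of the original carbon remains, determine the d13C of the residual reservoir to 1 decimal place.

Rayleigh residual: δ_res = (δ₀ + 1000)·f^(α−1) − 1000
α − 1 = 0.01840
f^(α−1) = 0.882^(0.01840) = 0.997692
δ_res = (-36.9 + 1000) × 0.997692 − 1000 = 960.877 − 1000 = -39.12 per mil

-39.1 per mil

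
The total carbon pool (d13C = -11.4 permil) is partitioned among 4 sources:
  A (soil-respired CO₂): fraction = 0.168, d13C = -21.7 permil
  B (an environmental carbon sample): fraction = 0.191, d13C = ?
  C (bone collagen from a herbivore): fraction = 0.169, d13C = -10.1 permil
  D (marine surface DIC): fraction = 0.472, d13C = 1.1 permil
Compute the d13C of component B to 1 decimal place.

Isotope mass balance: δ_bulk = Σ fᵢ·δᵢ.
-11.4 = 0.168×(-21.7) + 0.191×δ_B + 0.169×(-10.1) + 0.472×(1.1)
0.191·δ_B = -11.4 − (-4.833) = -6.567
δ_B = -6.567 / 0.191 = -34.38 permil

-34.4 permil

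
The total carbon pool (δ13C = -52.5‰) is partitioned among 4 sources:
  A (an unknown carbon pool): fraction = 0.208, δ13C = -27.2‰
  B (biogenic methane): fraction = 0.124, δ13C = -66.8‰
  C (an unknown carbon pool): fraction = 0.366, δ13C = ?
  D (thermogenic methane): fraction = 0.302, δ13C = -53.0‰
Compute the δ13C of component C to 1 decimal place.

-61.6‰

Isotope mass balance: δ_bulk = Σ fᵢ·δᵢ.
-52.5 = 0.208×(-27.2) + 0.124×(-66.8) + 0.366×δ_C + 0.302×(-53.0)
0.366·δ_C = -52.5 − (-29.947) = -22.553
δ_C = -22.553 / 0.366 = -61.62‰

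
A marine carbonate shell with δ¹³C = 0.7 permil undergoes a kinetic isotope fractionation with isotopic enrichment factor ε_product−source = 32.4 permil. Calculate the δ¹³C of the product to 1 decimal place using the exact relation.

33.1 permil

Exactly, δ_product = (δ_source + 1000)·(ε/1000 + 1) − 1000.
δ_product = (0.7 + 1000) × (32.4/1000 + 1) − 1000
δ_product = 33.12 permil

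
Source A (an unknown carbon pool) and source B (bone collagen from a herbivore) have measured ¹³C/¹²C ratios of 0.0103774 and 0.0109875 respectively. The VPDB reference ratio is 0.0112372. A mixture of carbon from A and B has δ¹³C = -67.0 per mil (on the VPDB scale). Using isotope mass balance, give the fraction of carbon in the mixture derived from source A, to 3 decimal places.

0.825

δ_A = (0.0103774/0.0112372 − 1)×1000 = (0.923486 − 1)×1000 = -76.514 per mil
δ_B = (0.0109875/0.0112372 − 1)×1000 = (0.977779 − 1)×1000 = -22.221 per mil
f_A = (δ_mix − δ_B)/(δ_A − δ_B) = (-67.0 − (-22.221))/(-76.514 − (-22.221))
f_A = -44.779 / -54.293 = 0.8248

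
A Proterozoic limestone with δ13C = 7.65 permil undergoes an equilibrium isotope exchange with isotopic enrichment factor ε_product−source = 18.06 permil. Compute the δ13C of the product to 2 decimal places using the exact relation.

Exactly, δ_product = (δ_source + 1000)·(ε/1000 + 1) − 1000.
δ_product = (7.65 + 1000) × (18.06/1000 + 1) − 1000
δ_product = 25.848 permil

25.85 permil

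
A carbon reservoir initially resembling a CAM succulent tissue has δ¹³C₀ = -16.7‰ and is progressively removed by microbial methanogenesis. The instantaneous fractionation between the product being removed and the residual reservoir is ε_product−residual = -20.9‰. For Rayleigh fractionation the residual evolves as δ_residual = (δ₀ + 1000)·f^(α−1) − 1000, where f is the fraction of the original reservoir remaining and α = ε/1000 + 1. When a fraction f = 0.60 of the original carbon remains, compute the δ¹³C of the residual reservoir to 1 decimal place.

-6.1‰

Rayleigh residual: δ_res = (δ₀ + 1000)·f^(α−1) − 1000
α = ε/1000 + 1 = 0.97910, so α − 1 = -0.02090
f^(α−1) = 0.60^(-0.02090) = 1.010733
δ_res = (-16.7 + 1000) × 1.010733 − 1000 = 993.854 − 1000 = -6.15‰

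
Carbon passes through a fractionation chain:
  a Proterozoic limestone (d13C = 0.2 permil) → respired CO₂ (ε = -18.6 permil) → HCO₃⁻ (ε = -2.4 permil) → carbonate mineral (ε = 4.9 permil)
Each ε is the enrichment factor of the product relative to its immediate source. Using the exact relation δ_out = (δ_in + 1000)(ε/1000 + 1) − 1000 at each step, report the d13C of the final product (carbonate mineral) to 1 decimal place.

step 1: δ = (0.20 + 1000)·(-18.6/1000 + 1) − 1000 = -18.40 permil
step 2: δ = (-18.40 + 1000)·(-2.4/1000 + 1) − 1000 = -20.76 permil
step 3: δ = (-20.76 + 1000)·(4.9/1000 + 1) − 1000 = -15.96 permil

-16.0 permil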